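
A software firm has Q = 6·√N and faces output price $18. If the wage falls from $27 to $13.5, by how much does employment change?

From P·MP_N = w with MP_N = 3·N^(-1/2), the labor demand is N(w) = (54/w)^(2).
At w = 27: N = 4. At w = 13.5: N = 16.
ΔN = 16 − 4 = 12.

ΔN = 12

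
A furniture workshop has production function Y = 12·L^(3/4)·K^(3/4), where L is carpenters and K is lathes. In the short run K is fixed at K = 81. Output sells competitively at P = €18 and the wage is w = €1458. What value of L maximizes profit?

With K = 81, MP_L = (3/4)·12·L^(-1/4)·81^(3/4) = 243·L^(-1/4).
Profit maximization for a price taker requires P·MP_L = w: 18·243·L^(-1/4) = 1458.
So L^(-1/4) = 1/3, which gives L = 81.

L* = 81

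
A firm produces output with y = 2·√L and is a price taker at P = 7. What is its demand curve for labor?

MP_L = (1/2)·2·L^(-1/2) = L^(-1/2).
Setting P·MP_L = w: 7·L^(-1/2) = w.
Solving for L: L^(-1/2) = w/7, so L = (7/w)^(2).

L(w) = 49/w²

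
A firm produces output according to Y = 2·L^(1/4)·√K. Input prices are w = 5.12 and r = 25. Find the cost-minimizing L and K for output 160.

Cost minimization requires the marginal rate of technical substitution to equal the input-price ratio: MP_L/MP_K = w/r.
Here MP_L/MP_K = (1/4)·(K/L)/(1/2) = 0.5·(K/L). Setting this equal to 5.12/25 = 0.2048 gives K = 0.4096L.
Substituting into Y = 160: 2·L^(1/4)·(0.4096L)^(1/2) = 160.
Solving, L = 625 and K = 256.

L* = 625, K* = 256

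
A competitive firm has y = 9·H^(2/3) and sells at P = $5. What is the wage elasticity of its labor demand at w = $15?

MP_H = (2/3)·9·H^(-1/3), so P·MP_H = w gives 30·H^(-1/3) = w.
Solving, H(w) = (30/w)^(3). This is a constant-elasticity form: H ∝ w^(−3), so ε = −3.

ε = -3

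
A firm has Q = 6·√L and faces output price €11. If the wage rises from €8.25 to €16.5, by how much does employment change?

From P·MP_L = w with MP_L = 3·L^(-1/2), the labor demand is L(w) = (33/w)^(2).
At w = 8.25: L = 16. At w = 16.5: L = 4.
ΔL = 4 − 16 = -12.

ΔL = -12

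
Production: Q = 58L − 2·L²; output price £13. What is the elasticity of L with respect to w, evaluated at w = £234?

ε = -0.45

From P·MP_L = w with MP_L = 58 − 4L, labor demand is L(w) = (58 − w/13)/4.
dL/dw = −1/(52) = -1/52.
At w = 234, L = 10, so ε = (dL/dw)·(w/L) = (-1/52)·(234/10) = -0.45.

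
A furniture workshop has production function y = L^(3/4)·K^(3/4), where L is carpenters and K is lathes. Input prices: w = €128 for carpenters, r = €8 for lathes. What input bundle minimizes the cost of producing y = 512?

Cost minimization requires the marginal rate of technical substitution to equal the input-price ratio: MP_L/MP_K = w/r.
Here MP_L/MP_K = (3/4)·(K/L)/(3/4) = (K/L). Setting this equal to 128/8 = 16 gives K = 16L.
Substituting into y = 512: L^(3/4)·(16L)^(3/4) = 512.
Solving, L = 16 and K = 256.

L* = 16, K* = 256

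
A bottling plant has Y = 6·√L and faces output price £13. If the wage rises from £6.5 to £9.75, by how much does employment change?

ΔL = -20

From P·MP_L = w with MP_L = 3·L^(-1/2), the labor demand is L(w) = (39/w)^(2).
At w = 6.5: L = 36. At w = 9.75: L = 16.
ΔL = 16 − 36 = -20.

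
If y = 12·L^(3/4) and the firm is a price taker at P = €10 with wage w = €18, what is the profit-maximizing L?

L* = 625

MP_L = (3/4)·12·L^(-1/4) = 9·L^(-1/4).
Profit maximization for a price taker requires P·MP_L = w: 10·9·L^(-1/4) = 18.
So L^(-1/4) = 0.2, which gives L = 625.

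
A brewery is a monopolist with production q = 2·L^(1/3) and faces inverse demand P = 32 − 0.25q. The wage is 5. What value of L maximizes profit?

L* = 8

Marginal revenue from the inverse demand is MR = 32 − 0.5q.
The marginal product is MP_L = (2/3)·L^(-2/3).
A monopolist hires until marginal revenue product equals the wage: MR·MP_L = w.
At L, q = 2·L^(1/3). Substituting and solving: (32 − L^(1/3))·(2/3)·L^(-2/3) = 5 gives L = 8.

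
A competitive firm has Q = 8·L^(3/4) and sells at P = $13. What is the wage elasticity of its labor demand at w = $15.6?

ε = -4

MP_L = (3/4)·8·L^(-1/4), so P·MP_L = w gives 78·L^(-1/4) = w.
Solving, L(w) = (78/w)^(4). This is a constant-elasticity form: L ∝ w^(−4), so ε = −4.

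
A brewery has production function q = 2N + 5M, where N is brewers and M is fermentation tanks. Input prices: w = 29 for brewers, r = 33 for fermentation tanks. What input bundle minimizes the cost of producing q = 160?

The inputs are perfect substitutes, so the firm uses whichever has the lower cost per unit of output.
Cost per unit of output via N is w/2 = 14.5; via M it is r/5 = 6.6. M is cheaper.
Producing q = 160 with M alone: N = 0, M = 32.

N* = 0, M* = 32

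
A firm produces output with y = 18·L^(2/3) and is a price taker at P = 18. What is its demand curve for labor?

L(w) = (216/w)^(3)

MP_L = (2/3)·18·L^(-1/3) = 12·L^(-1/3).
Setting P·MP_L = w: 216·L^(-1/3) = w.
Solving for L: L^(-1/3) = w/216, so L = (216/w)^(3).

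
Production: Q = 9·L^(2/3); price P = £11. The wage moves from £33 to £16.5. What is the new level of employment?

From P·MP_L = w with MP_L = 6·L^(-1/3), the labor demand is L(w) = (66/w)^(3).
At w = 33: L = 8. At w = 16.5: L = 64.

L* = 64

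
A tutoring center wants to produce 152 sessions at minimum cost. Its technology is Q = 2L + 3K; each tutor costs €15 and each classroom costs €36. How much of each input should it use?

L* = 76, K* = 0

The inputs are perfect substitutes, so the firm uses whichever has the lower cost per unit of output.
Cost per unit of output via L is w/2 = 7.5; via K it is r/3 = 12. L is cheaper.
Producing Q = 152 with L alone: L = 76, K = 0.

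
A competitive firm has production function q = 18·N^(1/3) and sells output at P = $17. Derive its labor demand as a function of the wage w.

N(w) = (102/w)^(3/2)

MP_N = (1/3)·18·N^(-2/3) = 6·N^(-2/3).
Setting P·MP_N = w: 102·N^(-2/3) = w.
Solving for N: N^(-2/3) = w/102, so N = (102/w)^(3/2).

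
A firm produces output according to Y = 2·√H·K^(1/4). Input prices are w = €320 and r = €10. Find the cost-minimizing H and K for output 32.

H* = 16, K* = 256

Cost minimization requires the marginal rate of technical substitution to equal the input-price ratio: MP_H/MP_K = w/r.
Here MP_H/MP_K = (1/2)·(K/H)/(1/4) = 2·(K/H). Setting this equal to 320/10 = 32 gives K = 16H.
Substituting into Y = 32: 2·H^(1/2)·(16H)^(1/4) = 32.
Solving, H = 16 and K = 256.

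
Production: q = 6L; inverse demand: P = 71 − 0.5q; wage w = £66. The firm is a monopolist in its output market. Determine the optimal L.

L* = 10

Marginal revenue from the inverse demand is MR = 71 − q.
The marginal product is MP_L = 6.
A monopolist hires until marginal revenue product equals the wage: MR·MP_L = w.
(71 − 6L)·6 = 66, so L = 10.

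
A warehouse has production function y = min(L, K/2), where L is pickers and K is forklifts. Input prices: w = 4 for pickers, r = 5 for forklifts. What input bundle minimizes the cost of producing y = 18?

L* = 18, K* = 36

With a fixed-proportions technology, the cost-minimizing bundle uses no slack in either input: L = K/2 = y.
So L = 18 and K = 2·18 = 36.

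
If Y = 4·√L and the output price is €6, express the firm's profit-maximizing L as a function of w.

L(w) = 144/w²

MP_L = (1/2)·4·L^(-1/2) = 2·L^(-1/2).
Setting P·MP_L = w: 12·L^(-1/2) = w.
Solving for L: L^(-1/2) = w/12, so L = (12/w)^(2).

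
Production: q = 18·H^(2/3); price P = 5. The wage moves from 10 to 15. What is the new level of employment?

H* = 64

From P·MP_H = w with MP_H = 12·H^(-1/3), the labor demand is H(w) = (60/w)^(3).
At w = 10: H = 216. At w = 15: H = 64.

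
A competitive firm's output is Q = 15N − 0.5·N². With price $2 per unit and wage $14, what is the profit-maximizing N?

The marginal product of N is MP_N = 15 − N.
A price-taking firm hires until the value of the marginal product equals the wage: P·MP_N = w, so 2·(15 − N) = 14.
Then 15 − N = 7, giving N = 8.

N* = 8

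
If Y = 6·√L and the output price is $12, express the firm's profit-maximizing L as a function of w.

L(w) = 1296/w²

MP_L = (1/2)·6·L^(-1/2) = 3·L^(-1/2).
Setting P·MP_L = w: 36·L^(-1/2) = w.
Solving for L: L^(-1/2) = w/36, so L = (36/w)^(2).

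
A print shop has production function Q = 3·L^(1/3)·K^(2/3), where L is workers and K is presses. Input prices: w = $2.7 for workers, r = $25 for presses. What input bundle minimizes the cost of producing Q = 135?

Cost minimization requires the marginal rate of technical substitution to equal the input-price ratio: MP_L/MP_K = w/r.
Here MP_L/MP_K = (1/3)·(K/L)/(2/3) = 0.5·(K/L). Setting this equal to 2.7/25 = 0.108 gives K = 0.216L.
Substituting into Q = 135: 3·L^(1/3)·(0.216L)^(2/3) = 135.
Solving, L = 125 and K = 27.

L* = 125, K* = 27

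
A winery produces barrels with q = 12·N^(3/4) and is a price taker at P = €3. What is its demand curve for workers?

N(w) = 531441/w^(4)

MP_N = (3/4)·12·N^(-1/4) = 9·N^(-1/4).
Setting P·MP_N = w: 27·N^(-1/4) = w.
Solving for N: N^(-1/4) = w/27, so N = (27/w)^(4).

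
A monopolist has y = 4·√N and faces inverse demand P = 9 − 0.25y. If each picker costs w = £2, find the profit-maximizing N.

Marginal revenue from the inverse demand is MR = 9 − 0.5y.
The marginal product is MP_N = 2·N^(-1/2).
A monopolist hires until marginal revenue product equals the wage: MR·MP_N = w.
At N, y = 4·√N. Substituting and solving: (9 − 2·√N)·2·N^(-1/2) = 2 gives N = 9.

N* = 9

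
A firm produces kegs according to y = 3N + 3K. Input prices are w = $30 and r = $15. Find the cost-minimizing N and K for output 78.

N* = 0, K* = 26

The inputs are perfect substitutes, so the firm uses whichever has the lower cost per unit of output.
Cost per unit of output via N is w/3 = 10; via K it is r/3 = 5. K is cheaper.
Producing y = 78 with K alone: N = 0, K = 26.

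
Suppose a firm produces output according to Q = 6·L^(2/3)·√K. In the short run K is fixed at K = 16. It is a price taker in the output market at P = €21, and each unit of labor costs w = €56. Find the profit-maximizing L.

With K = 16, MP_L = (2/3)·6·L^(-1/3)·16^(1/2) = 16·L^(-1/3).
Profit maximization for a price taker requires P·MP_L = w: 21·16·L^(-1/3) = 56.
So L^(-1/3) = 1/6, which gives L = 216.

L* = 216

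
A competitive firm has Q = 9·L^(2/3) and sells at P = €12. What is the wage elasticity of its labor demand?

MP_L = (2/3)·9·L^(-1/3), so P·MP_L = w gives 72·L^(-1/3) = w.
Solving, L(w) = (72/w)^(3). This is a constant-elasticity form: L ∝ w^(−3), so ε = −3.

ε = -3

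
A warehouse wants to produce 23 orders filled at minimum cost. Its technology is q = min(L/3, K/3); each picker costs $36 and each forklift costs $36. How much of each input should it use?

L* = 69, K* = 69

With a fixed-proportions technology, the cost-minimizing bundle uses no slack in either input: L/3 = K/3 = q.
So L = 3·23 = 69 and K = 3·23 = 69.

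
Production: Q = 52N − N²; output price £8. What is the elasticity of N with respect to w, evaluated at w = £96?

From P·MP_N = w with MP_N = 52 − 2N, labor demand is N(w) = (52 − w/8)/2.
dN/dw = −1/(16) = -0.0625.
At w = 96, N = 20, so ε = (dN/dw)·(w/N) = (-0.0625)·(96/20) = -0.3.

ε = -0.3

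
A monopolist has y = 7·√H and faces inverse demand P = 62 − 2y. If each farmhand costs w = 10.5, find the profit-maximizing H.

Marginal revenue from the inverse demand is MR = 62 − 4y.
The marginal product is MP_H = 3.5·H^(-1/2).
A monopolist hires until marginal revenue product equals the wage: MR·MP_H = w.
At H, y = 7·√H. Substituting and solving: (62 − 28·√H)·3.5·H^(-1/2) = 10.5 gives H = 4.

H* = 4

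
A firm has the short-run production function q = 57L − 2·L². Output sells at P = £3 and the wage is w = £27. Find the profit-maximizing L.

L* = 12

The marginal product of L is MP_L = 57 − 4L.
A price-taking firm hires until the value of the marginal product equals the wage: P·MP_L = w, so 3·(57 − 4L) = 27.
Then 57 − 4L = 9, giving L = 12.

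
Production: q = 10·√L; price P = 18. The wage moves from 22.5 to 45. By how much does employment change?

ΔL = -12

From P·MP_L = w with MP_L = 5·L^(-1/2), the labor demand is L(w) = (90/w)^(2).
At w = 22.5: L = 16. At w = 45: L = 4.
ΔL = 4 − 16 = -12.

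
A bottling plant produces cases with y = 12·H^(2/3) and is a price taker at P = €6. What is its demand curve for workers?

H(w) = 110592/w³

MP_H = (2/3)·12·H^(-1/3) = 8·H^(-1/3).
Setting P·MP_H = w: 48·H^(-1/3) = w.
Solving for H: H^(-1/3) = w/48, so H = (48/w)^(3).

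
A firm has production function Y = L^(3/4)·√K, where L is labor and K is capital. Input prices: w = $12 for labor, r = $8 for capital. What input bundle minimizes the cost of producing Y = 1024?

Cost minimization requires the marginal rate of technical substitution to equal the input-price ratio: MP_L/MP_K = w/r.
Here MP_L/MP_K = (3/4)·(K/L)/(1/2) = 1.5·(K/L). Setting this equal to 12/8 = 1.5 gives K = L.
Substituting into Y = 1024: L^(3/4)·(L)^(1/2) = 1024.
Solving, L = 256 and K = 256.

L* = 256, K* = 256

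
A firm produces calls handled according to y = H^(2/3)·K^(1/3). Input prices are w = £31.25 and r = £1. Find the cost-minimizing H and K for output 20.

Cost minimization requires the marginal rate of technical substitution to equal the input-price ratio: MP_H/MP_K = w/r.
Here MP_H/MP_K = (2/3)·(K/H)/(1/3) = 2·(K/H). Setting this equal to 31.25/1 = 31.25 gives K = 15.625H.
Substituting into y = 20: H^(2/3)·(15.625H)^(1/3) = 20.
Solving, H = 8 and K = 125.

H* = 8, K* = 125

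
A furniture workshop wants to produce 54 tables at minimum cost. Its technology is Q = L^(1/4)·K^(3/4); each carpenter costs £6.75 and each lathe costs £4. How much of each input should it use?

L* = 16, K* = 81

Cost minimization requires the marginal rate of technical substitution to equal the input-price ratio: MP_L/MP_K = w/r.
Here MP_L/MP_K = (1/4)·(K/L)/(3/4) = (1/3)·(K/L). Setting this equal to 6.75/4 = 1.6875 gives K = 5.0625L.
Substituting into Q = 54: L^(1/4)·(5.0625L)^(3/4) = 54.
Solving, L = 16 and K = 81.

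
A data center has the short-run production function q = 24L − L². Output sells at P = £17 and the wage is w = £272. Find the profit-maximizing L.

L* = 4

The marginal product of L is MP_L = 24 − 2L.
A price-taking firm hires until the value of the marginal product equals the wage: P·MP_L = w, so 17·(24 − 2L) = 272.
Then 24 − 2L = 16, giving L = 4.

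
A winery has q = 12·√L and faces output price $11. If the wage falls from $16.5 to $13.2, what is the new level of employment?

L* = 25

From P·MP_L = w with MP_L = 6·L^(-1/2), the labor demand is L(w) = (66/w)^(2).
At w = 16.5: L = 16. At w = 13.2: L = 25.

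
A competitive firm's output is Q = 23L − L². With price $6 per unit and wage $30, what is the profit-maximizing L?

L* = 9

The marginal product of L is MP_L = 23 − 2L.
A price-taking firm hires until the value of the marginal product equals the wage: P·MP_L = w, so 6·(23 − 2L) = 30.
Then 23 − 2L = 5, giving L = 9.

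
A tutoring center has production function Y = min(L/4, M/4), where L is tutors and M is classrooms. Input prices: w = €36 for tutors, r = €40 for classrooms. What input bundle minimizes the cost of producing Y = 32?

L* = 128, M* = 128

With a fixed-proportions technology, the cost-minimizing bundle uses no slack in either input: L/4 = M/4 = Y.
So L = 4·32 = 128 and M = 4·32 = 128.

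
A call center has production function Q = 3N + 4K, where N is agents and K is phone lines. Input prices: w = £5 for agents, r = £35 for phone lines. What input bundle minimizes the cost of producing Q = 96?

N* = 32, K* = 0

The inputs are perfect substitutes, so the firm uses whichever has the lower cost per unit of output.
Cost per unit of output via N is w/3 = 5/3; via K it is r/4 = 8.75. N is cheaper.
Producing Q = 96 with N alone: N = 32, K = 0.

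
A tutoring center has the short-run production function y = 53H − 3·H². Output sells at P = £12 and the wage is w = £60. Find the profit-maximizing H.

H* = 8

The marginal product of H is MP_H = 53 − 6H.
A price-taking firm hires until the value of the marginal product equals the wage: P·MP_H = w, so 12·(53 − 6H) = 60.
Then 53 − 6H = 5, giving H = 8.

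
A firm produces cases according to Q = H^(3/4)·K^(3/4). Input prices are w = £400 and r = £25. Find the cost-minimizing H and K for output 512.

Cost minimization requires the marginal rate of technical substitution to equal the input-price ratio: MP_H/MP_K = w/r.
Here MP_H/MP_K = (3/4)·(K/H)/(3/4) = (K/H). Setting this equal to 400/25 = 16 gives K = 16H.
Substituting into Q = 512: H^(3/4)·(16H)^(3/4) = 512.
Solving, H = 16 and K = 256.

H* = 16, K* = 256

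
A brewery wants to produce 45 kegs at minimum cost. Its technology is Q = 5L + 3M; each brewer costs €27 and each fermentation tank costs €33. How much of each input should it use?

L* = 9, M* = 0

The inputs are perfect substitutes, so the firm uses whichever has the lower cost per unit of output.
Cost per unit of output via L is w/5 = 5.4; via M it is r/3 = 11. L is cheaper.
Producing Q = 45 with L alone: L = 9, M = 0.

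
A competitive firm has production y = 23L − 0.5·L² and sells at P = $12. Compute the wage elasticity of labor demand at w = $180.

From P·MP_L = w with MP_L = 23 − L, labor demand is L(w) = 23 − w/12.
dL/dw = −1/(12) = -1/12.
At w = 180, L = 8, so ε = (dL/dw)·(w/L) = (-1/12)·(180/8) = -1.875.

ε = -1.875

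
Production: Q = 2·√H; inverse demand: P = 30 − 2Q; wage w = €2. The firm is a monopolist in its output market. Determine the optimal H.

Marginal revenue from the inverse demand is MR = 30 − 4Q.
The marginal product is MP_H = H^(-1/2).
A monopolist hires until marginal revenue product equals the wage: MR·MP_H = w.
At H, Q = 2·√H. Substituting and solving: (30 − 8·√H)·H^(-1/2) = 2 gives H = 9.

H* = 9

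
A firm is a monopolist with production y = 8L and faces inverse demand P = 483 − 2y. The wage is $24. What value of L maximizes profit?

Marginal revenue from the inverse demand is MR = 483 − 4y.
The marginal product is MP_L = 8.
A monopolist hires until marginal revenue product equals the wage: MR·MP_L = w.
(483 − 32L)·8 = 24, so L = 15.

L* = 15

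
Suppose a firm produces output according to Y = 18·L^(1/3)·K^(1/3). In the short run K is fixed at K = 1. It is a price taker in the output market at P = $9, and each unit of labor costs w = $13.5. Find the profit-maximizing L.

L* = 8

With K = 1, MP_L = (1/3)·18·L^(-2/3)·1^(1/3) = 6·L^(-2/3).
Profit maximization for a price taker requires P·MP_L = w: 9·6·L^(-2/3) = 13.5.
So L^(-2/3) = 0.25, which gives L = 8.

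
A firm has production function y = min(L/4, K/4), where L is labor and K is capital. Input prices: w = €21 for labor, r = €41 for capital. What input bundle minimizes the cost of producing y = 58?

L* = 232, K* = 232

With a fixed-proportions technology, the cost-minimizing bundle uses no slack in either input: L/4 = K/4 = y.
So L = 4·58 = 232 and K = 4·58 = 232.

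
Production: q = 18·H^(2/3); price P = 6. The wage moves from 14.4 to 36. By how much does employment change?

ΔH = -117

From P·MP_H = w with MP_H = 12·H^(-1/3), the labor demand is H(w) = (72/w)^(3).
At w = 14.4: H = 125. At w = 36: H = 8.
ΔH = 8 − 125 = -117.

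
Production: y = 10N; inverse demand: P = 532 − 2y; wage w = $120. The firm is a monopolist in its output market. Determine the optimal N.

Marginal revenue from the inverse demand is MR = 532 − 4y.
The marginal product is MP_N = 10.
A monopolist hires until marginal revenue product equals the wage: MR·MP_N = w.
(532 − 40N)·10 = 120, so N = 13.

N* = 13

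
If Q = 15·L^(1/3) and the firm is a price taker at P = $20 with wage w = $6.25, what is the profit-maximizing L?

MP_L = (1/3)·15·L^(-2/3) = 5·L^(-2/3).
Profit maximization for a price taker requires P·MP_L = w: 20·5·L^(-2/3) = 6.25.
So L^(-2/3) = 0.0625, which gives L = 64.

L* = 64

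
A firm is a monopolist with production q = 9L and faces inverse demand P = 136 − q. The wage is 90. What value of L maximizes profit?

L* = 7

Marginal revenue from the inverse demand is MR = 136 − 2q.
The marginal product is MP_L = 9.
A monopolist hires until marginal revenue product equals the wage: MR·MP_L = w.
(136 − 18L)·9 = 90, so L = 7.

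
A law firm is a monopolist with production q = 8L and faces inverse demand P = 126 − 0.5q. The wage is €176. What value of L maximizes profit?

Marginal revenue from the inverse demand is MR = 126 − q.
The marginal product is MP_L = 8.
A monopolist hires until marginal revenue product equals the wage: MR·MP_L = w.
(126 − 8L)·8 = 176, so L = 13.

L* = 13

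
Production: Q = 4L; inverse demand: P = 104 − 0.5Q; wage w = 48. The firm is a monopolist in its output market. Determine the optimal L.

Marginal revenue from the inverse demand is MR = 104 − Q.
The marginal product is MP_L = 4.
A monopolist hires until marginal revenue product equals the wage: MR·MP_L = w.
(104 − 4L)·4 = 48, so L = 23.

L* = 23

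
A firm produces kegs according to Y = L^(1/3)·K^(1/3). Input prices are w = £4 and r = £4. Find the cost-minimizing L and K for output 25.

Cost minimization requires the marginal rate of technical substitution to equal the input-price ratio: MP_L/MP_K = w/r.
Here MP_L/MP_K = (1/3)·(K/L)/(1/3) = (K/L). Setting this equal to 4/4 = 1 gives K = L.
Substituting into Y = 25: L^(1/3)·(L)^(1/3) = 25.
Solving, L = 125 and K = 125.

L* = 125, K* = 125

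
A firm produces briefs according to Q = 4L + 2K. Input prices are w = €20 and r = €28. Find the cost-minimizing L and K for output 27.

L* = 6.75, K* = 0

The inputs are perfect substitutes, so the firm uses whichever has the lower cost per unit of output.
Cost per unit of output via L is w/4 = 5; via K it is r/2 = 14. L is cheaper.
Producing Q = 27 with L alone: L = 6.75, K = 0.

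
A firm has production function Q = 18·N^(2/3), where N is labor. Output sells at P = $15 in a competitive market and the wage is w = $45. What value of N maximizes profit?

MP_N = (2/3)·18·N^(-1/3) = 12·N^(-1/3).
Profit maximization for a price taker requires P·MP_N = w: 15·12·N^(-1/3) = 45.
So N^(-1/3) = 0.25, which gives N = 64.

N* = 64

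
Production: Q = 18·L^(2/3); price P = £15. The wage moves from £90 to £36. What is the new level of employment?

L* = 125

From P·MP_L = w with MP_L = 12·L^(-1/3), the labor demand is L(w) = (180/w)^(3).
At w = 90: L = 8. At w = 36: L = 125.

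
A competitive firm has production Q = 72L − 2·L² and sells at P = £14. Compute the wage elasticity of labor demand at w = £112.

From P·MP_L = w with MP_L = 72 − 4L, labor demand is L(w) = (72 − w/14)/4.
dL/dw = −1/(56) = -1/56.
At w = 112, L = 16, so ε = (dL/dw)·(w/L) = (-1/56)·(112/16) = -0.125.

ε = -0.125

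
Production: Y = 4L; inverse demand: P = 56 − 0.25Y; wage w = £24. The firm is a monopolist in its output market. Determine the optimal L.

L* = 25

Marginal revenue from the inverse demand is MR = 56 − 0.5Y.
The marginal product is MP_L = 4.
A monopolist hires until marginal revenue product equals the wage: MR·MP_L = w.
(56 − 2L)·4 = 24, so L = 25.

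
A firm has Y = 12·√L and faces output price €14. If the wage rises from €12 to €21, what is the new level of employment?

L* = 16

From P·MP_L = w with MP_L = 6·L^(-1/2), the labor demand is L(w) = (84/w)^(2).
At w = 12: L = 49. At w = 21: L = 16.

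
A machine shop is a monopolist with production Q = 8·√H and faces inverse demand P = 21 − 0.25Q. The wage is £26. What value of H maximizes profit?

H* = 4

Marginal revenue from the inverse demand is MR = 21 − 0.5Q.
The marginal product is MP_H = 4·H^(-1/2).
A monopolist hires until marginal revenue product equals the wage: MR·MP_H = w.
At H, Q = 8·√H. Substituting and solving: (21 − 4·√H)·4·H^(-1/2) = 26 gives H = 4.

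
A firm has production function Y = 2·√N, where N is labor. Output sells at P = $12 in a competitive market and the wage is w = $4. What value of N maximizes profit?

MP_N = (1/2)·2·N^(-1/2) = N^(-1/2).
Profit maximization for a price taker requires P·MP_N = w: 12·N^(-1/2) = 4.
So N^(-1/2) = 1/3, which gives N = 9.

N* = 9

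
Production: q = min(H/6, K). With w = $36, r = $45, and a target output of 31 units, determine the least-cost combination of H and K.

H* = 186, K* = 31

With a fixed-proportions technology, the cost-minimizing bundle uses no slack in either input: H/6 = K = q.
So H = 6·31 = 186 and K = 31.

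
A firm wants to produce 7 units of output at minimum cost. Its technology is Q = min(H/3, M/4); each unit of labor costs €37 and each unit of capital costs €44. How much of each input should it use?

H* = 21, M* = 28

With a fixed-proportions technology, the cost-minimizing bundle uses no slack in either input: H/3 = M/4 = Q.
So H = 3·7 = 21 and M = 4·7 = 28.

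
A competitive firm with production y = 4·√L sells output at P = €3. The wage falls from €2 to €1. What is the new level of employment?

From P·MP_L = w with MP_L = 2·L^(-1/2), the labor demand is L(w) = (6/w)^(2).
At w = 2: L = 9. At w = 1: L = 36.

L* = 36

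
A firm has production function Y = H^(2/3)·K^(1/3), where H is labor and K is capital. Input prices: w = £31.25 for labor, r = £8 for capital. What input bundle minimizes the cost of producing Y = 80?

H* = 64, K* = 125

Cost minimization requires the marginal rate of technical substitution to equal the input-price ratio: MP_H/MP_K = w/r.
Here MP_H/MP_K = (2/3)·(K/H)/(1/3) = 2·(K/H). Setting this equal to 31.25/8 = 3.90625 gives K = 1.953125H.
Substituting into Y = 80: H^(2/3)·(1.953125H)^(1/3) = 80.
Solving, H = 64 and K = 125.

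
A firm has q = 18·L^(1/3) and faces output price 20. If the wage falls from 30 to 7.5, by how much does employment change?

From P·MP_L = w with MP_L = 6·L^(-2/3), the labor demand is L(w) = (120/w)^(3/2).
At w = 30: L = 8. At w = 7.5: L = 64.
ΔL = 64 − 8 = 56.

ΔL = 56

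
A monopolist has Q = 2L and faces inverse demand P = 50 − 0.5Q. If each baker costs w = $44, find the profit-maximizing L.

Marginal revenue from the inverse demand is MR = 50 − Q.
The marginal product is MP_L = 2.
A monopolist hires until marginal revenue product equals the wage: MR·MP_L = w.
(50 − 2L)·2 = 44, so L = 14.

L* = 14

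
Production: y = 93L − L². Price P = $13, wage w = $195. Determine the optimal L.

The marginal product of L is MP_L = 93 − 2L.
A price-taking firm hires until the value of the marginal product equals the wage: P·MP_L = w, so 13·(93 − 2L) = 195.
Then 93 − 2L = 15, giving L = 39.

L* = 39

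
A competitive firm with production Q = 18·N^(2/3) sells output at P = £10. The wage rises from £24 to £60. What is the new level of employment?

From P·MP_N = w with MP_N = 12·N^(-1/3), the labor demand is N(w) = (120/w)^(3).
At w = 24: N = 125. At w = 60: N = 8.

N* = 8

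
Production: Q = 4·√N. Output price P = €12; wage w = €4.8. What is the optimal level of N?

MP_N = (1/2)·4·N^(-1/2) = 2·N^(-1/2).
Profit maximization for a price taker requires P·MP_N = w: 12·2·N^(-1/2) = 4.8.
So N^(-1/2) = 0.2, which gives N = 25.

N* = 25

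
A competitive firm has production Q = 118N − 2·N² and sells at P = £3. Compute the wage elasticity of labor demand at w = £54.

ε = -0.18

From P·MP_N = w with MP_N = 118 − 4N, labor demand is N(w) = (118 − w/3)/4.
dN/dw = −1/(12) = -1/12.
At w = 54, N = 25, so ε = (dN/dw)·(w/N) = (-1/12)·(54/25) = -0.18.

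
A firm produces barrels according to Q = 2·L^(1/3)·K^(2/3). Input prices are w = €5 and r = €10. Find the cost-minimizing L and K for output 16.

Cost minimization requires the marginal rate of technical substitution to equal the input-price ratio: MP_L/MP_K = w/r.
Here MP_L/MP_K = (1/3)·(K/L)/(2/3) = 0.5·(K/L). Setting this equal to 5/10 = 0.5 gives K = L.
Substituting into Q = 16: 2·L^(1/3)·(L)^(2/3) = 16.
Solving, L = 8 and K = 8.

L* = 8, K* = 8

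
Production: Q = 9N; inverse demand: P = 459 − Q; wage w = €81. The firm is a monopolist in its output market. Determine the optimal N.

Marginal revenue from the inverse demand is MR = 459 − 2Q.
The marginal product is MP_N = 9.
A monopolist hires until marginal revenue product equals the wage: MR·MP_N = w.
(459 − 18N)·9 = 81, so N = 25.

N* = 25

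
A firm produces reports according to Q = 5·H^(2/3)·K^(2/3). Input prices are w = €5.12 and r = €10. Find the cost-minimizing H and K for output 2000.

H* = 125, K* = 64

Cost minimization requires the marginal rate of technical substitution to equal the input-price ratio: MP_H/MP_K = w/r.
Here MP_H/MP_K = (2/3)·(K/H)/(2/3) = (K/H). Setting this equal to 5.12/10 = 0.512 gives K = 0.512H.
Substituting into Q = 2000: 5·H^(2/3)·(0.512H)^(2/3) = 2000.
Solving, H = 125 and K = 64.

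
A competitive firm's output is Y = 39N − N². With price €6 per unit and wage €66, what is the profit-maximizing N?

The marginal product of N is MP_N = 39 − 2N.
A price-taking firm hires until the value of the marginal product equals the wage: P·MP_N = w, so 6·(39 − 2N) = 66.
Then 39 − 2N = 11, giving N = 14.

N* = 14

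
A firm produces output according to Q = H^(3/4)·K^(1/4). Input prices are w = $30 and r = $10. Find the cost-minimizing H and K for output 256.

H* = 256, K* = 256

Cost minimization requires the marginal rate of technical substitution to equal the input-price ratio: MP_H/MP_K = w/r.
Here MP_H/MP_K = (3/4)·(K/H)/(1/4) = 3·(K/H). Setting this equal to 30/10 = 3 gives K = H.
Substituting into Q = 256: H^(3/4)·(H)^(1/4) = 256.
Solving, H = 256 and K = 256.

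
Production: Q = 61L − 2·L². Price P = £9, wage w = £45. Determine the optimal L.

L* = 14

The marginal product of L is MP_L = 61 − 4L.
A price-taking firm hires until the value of the marginal product equals the wage: P·MP_L = w, so 9·(61 − 4L) = 45.
Then 61 − 4L = 5, giving L = 14.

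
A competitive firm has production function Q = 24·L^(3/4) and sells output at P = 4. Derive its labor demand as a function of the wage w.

MP_L = (3/4)·24·L^(-1/4) = 18·L^(-1/4).
Setting P·MP_L = w: 72·L^(-1/4) = w.
Solving for L: L^(-1/4) = w/72, so L = (72/w)^(4).

L(w) = (72/w)^(4)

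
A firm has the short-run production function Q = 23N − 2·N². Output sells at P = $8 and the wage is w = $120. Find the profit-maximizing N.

The marginal product of N is MP_N = 23 − 4N.
A price-taking firm hires until the value of the marginal product equals the wage: P·MP_N = w, so 8·(23 − 4N) = 120.
Then 23 − 4N = 15, giving N = 2.

N* = 2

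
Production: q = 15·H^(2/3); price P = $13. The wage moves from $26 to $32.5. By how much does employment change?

From P·MP_H = w with MP_H = 10·H^(-1/3), the labor demand is H(w) = (130/w)^(3).
At w = 26: H = 125. At w = 32.5: H = 64.
ΔH = 64 − 125 = -61.

ΔH = -61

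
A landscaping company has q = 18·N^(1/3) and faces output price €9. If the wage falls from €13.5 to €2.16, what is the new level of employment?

From P·MP_N = w with MP_N = 6·N^(-2/3), the labor demand is N(w) = (54/w)^(3/2).
At w = 13.5: N = 8. At w = 2.16: N = 125.

N* = 125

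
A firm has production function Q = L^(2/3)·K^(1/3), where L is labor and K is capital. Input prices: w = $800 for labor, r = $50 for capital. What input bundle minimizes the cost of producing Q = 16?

L* = 8, K* = 64

Cost minimization requires the marginal rate of technical substitution to equal the input-price ratio: MP_L/MP_K = w/r.
Here MP_L/MP_K = (2/3)·(K/L)/(1/3) = 2·(K/L). Setting this equal to 800/50 = 16 gives K = 8L.
Substituting into Q = 16: L^(2/3)·(8L)^(1/3) = 16.
Solving, L = 8 and K = 64.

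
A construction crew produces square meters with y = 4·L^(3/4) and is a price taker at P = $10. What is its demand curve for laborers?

MP_L = (3/4)·4·L^(-1/4) = 3·L^(-1/4).
Setting P·MP_L = w: 30·L^(-1/4) = w.
Solving for L: L^(-1/4) = w/30, so L = (30/w)^(4).

L(w) = 810000/w^(4)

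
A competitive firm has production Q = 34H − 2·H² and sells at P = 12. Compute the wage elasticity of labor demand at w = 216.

From P·MP_H = w with MP_H = 34 − 4H, labor demand is H(w) = (34 − w/12)/4.
dH/dw = −1/(48) = -1/48.
At w = 216, H = 4, so ε = (dH/dw)·(w/H) = (-1/48)·(216/4) = -1.125.

ε = -1.125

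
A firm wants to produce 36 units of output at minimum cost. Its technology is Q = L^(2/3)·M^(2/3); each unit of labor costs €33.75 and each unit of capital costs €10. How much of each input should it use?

Cost minimization requires the marginal rate of technical substitution to equal the input-price ratio: MP_L/MP_M = w/r.
Here MP_L/MP_M = (2/3)·(M/L)/(2/3) = (M/L). Setting this equal to 33.75/10 = 3.375 gives M = 3.375L.
Substituting into Q = 36: L^(2/3)·(3.375L)^(2/3) = 36.
Solving, L = 8 and M = 27.

L* = 8, M* = 27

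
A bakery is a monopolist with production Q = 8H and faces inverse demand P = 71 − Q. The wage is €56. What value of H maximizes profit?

Marginal revenue from the inverse demand is MR = 71 − 2Q.
The marginal product is MP_H = 8.
A monopolist hires until marginal revenue product equals the wage: MR·MP_H = w.
(71 − 16H)·8 = 56, so H = 4.

H* = 4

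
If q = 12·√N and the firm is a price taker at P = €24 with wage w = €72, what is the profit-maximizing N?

MP_N = (1/2)·12·N^(-1/2) = 6·N^(-1/2).
Profit maximization for a price taker requires P·MP_N = w: 24·6·N^(-1/2) = 72.
So N^(-1/2) = 0.5, which gives N = 4.

N* = 4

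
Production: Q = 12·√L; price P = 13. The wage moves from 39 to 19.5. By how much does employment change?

ΔL = 12

From P·MP_L = w with MP_L = 6·L^(-1/2), the labor demand is L(w) = (78/w)^(2).
At w = 39: L = 4. At w = 19.5: L = 16.
ΔL = 16 − 4 = 12.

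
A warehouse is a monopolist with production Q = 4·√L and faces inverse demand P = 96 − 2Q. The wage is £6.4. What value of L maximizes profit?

L* = 25

Marginal revenue from the inverse demand is MR = 96 − 4Q.
The marginal product is MP_L = 2·L^(-1/2).
A monopolist hires until marginal revenue product equals the wage: MR·MP_L = w.
At L, Q = 4·√L. Substituting and solving: (96 − 16·√L)·2·L^(-1/2) = 6.4 gives L = 25.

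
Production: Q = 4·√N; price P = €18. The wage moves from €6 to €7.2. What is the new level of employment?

N* = 25

From P·MP_N = w with MP_N = 2·N^(-1/2), the labor demand is N(w) = (36/w)^(2).
At w = 6: N = 36. At w = 7.2: N = 25.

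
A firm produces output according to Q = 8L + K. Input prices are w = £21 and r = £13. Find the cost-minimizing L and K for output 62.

L* = 7.75, K* = 0

The inputs are perfect substitutes, so the firm uses whichever has the lower cost per unit of output.
Cost per unit of output via L is 2.625; via K it is 13. L is cheaper.
Producing Q = 62 with L alone: L = 7.75, K = 0.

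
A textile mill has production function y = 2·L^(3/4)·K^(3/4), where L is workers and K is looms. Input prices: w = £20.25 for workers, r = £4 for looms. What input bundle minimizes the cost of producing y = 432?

Cost minimization requires the marginal rate of technical substitution to equal the input-price ratio: MP_L/MP_K = w/r.
Here MP_L/MP_K = (3/4)·(K/L)/(3/4) = (K/L). Setting this equal to 20.25/4 = 5.0625 gives K = 5.0625L.
Substituting into y = 432: 2·L^(3/4)·(5.0625L)^(3/4) = 432.
Solving, L = 16 and K = 81.

L* = 16, K* = 81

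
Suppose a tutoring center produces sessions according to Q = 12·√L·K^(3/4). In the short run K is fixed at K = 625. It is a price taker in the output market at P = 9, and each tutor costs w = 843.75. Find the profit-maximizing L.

With K = 625, MP_L = (1/2)·12·L^(-1/2)·625^(3/4) = 750·L^(-1/2).
Profit maximization for a price taker requires P·MP_L = w: 9·750·L^(-1/2) = 843.75.
So L^(-1/2) = 0.125, which gives L = 64.

L* = 64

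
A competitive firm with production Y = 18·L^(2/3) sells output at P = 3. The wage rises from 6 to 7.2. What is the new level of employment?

L* = 125

From P·MP_L = w with MP_L = 12·L^(-1/3), the labor demand is L(w) = (36/w)^(3).
At w = 6: L = 216. At w = 7.2: L = 125.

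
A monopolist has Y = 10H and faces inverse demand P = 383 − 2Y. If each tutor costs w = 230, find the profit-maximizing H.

H* = 9

Marginal revenue from the inverse demand is MR = 383 − 4Y.
The marginal product is MP_H = 10.
A monopolist hires until marginal revenue product equals the wage: MR·MP_H = w.
(383 − 40H)·10 = 230, so H = 9.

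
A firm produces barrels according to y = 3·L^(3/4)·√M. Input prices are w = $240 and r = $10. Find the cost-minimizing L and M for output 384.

Cost minimization requires the marginal rate of technical substitution to equal the input-price ratio: MP_L/MP_M = w/r.
Here MP_L/MP_M = (3/4)·(M/L)/(1/2) = 1.5·(M/L). Setting this equal to 240/10 = 24 gives M = 16L.
Substituting into y = 384: 3·L^(3/4)·(16L)^(1/2) = 384.
Solving, L = 16 and M = 256.

L* = 16, M* = 256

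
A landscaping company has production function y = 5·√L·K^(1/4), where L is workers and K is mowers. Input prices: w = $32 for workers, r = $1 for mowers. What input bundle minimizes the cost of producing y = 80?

L* = 16, K* = 256

Cost minimization requires the marginal rate of technical substitution to equal the input-price ratio: MP_L/MP_K = w/r.
Here MP_L/MP_K = (1/2)·(K/L)/(1/4) = 2·(K/L). Setting this equal to 32/1 = 32 gives K = 16L.
Substituting into y = 80: 5·L^(1/2)·(16L)^(1/4) = 80.
Solving, L = 16 and K = 256.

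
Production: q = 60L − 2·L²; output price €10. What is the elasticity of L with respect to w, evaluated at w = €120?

From P·MP_L = w with MP_L = 60 − 4L, labor demand is L(w) = (60 − w/10)/4.
dL/dw = −1/(40) = -0.025.
At w = 120, L = 12, so ε = (dL/dw)·(w/L) = (-0.025)·(120/12) = -0.25.

ε = -0.25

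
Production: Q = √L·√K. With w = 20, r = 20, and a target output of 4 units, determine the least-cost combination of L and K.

Cost minimization requires the marginal rate of technical substitution to equal the input-price ratio: MP_L/MP_K = w/r.
Here MP_L/MP_K = (1/2)·(K/L)/(1/2) = (K/L). Setting this equal to 20/20 = 1 gives K = L.
Substituting into Q = 4: L^(1/2)·(L)^(1/2) = 4.
Solving, L = 4 and K = 4.

L* = 4, K* = 4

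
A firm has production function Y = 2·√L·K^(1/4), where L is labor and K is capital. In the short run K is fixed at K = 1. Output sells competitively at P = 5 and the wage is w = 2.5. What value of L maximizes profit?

L* = 4

With K = 1, MP_L = (1/2)·2·L^(-1/2)·1^(1/4) = L^(-1/2).
Profit maximization for a price taker requires P·MP_L = w: 5·L^(-1/2) = 2.5.
So L^(-1/2) = 0.5, which gives L = 4.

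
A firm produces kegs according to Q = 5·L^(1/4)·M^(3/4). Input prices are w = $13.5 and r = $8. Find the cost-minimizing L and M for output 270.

L* = 16, M* = 81

Cost minimization requires the marginal rate of technical substitution to equal the input-price ratio: MP_L/MP_M = w/r.
Here MP_L/MP_M = (1/4)·(M/L)/(3/4) = (1/3)·(M/L). Setting this equal to 13.5/8 = 1.6875 gives M = 5.0625L.
Substituting into Q = 270: 5·L^(1/4)·(5.0625L)^(3/4) = 270.
Solving, L = 16 and M = 81.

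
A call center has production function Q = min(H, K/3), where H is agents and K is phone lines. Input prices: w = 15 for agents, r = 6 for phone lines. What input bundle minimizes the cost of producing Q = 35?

With a fixed-proportions technology, the cost-minimizing bundle uses no slack in either input: H = K/3 = Q.
So H = 35 and K = 3·35 = 105.

H* = 35, K* = 105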